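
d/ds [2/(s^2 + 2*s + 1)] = 4*(-s - 1)/(s^2 + 2*s + 1)^2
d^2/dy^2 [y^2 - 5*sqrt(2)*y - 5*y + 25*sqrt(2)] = 2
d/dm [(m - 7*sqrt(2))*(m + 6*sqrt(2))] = 2*m - sqrt(2)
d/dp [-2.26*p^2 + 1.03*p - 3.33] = 1.03 - 4.52*p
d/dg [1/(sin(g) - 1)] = -cos(g)/(sin(g) - 1)^2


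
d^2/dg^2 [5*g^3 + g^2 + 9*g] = 30*g + 2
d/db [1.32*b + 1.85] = 1.32000000000000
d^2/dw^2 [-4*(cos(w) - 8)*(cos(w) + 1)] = -28*cos(w) + 8*cos(2*w)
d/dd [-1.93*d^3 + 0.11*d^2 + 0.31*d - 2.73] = -5.79*d^2 + 0.22*d + 0.31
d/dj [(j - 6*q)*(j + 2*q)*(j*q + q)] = q*(3*j^2 - 8*j*q + 2*j - 12*q^2 - 4*q)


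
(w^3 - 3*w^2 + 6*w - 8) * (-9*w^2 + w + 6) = -9*w^5 + 28*w^4 - 51*w^3 + 60*w^2 + 28*w - 48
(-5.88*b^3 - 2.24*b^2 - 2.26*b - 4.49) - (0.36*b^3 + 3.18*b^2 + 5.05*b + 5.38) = -6.24*b^3 - 5.42*b^2 - 7.31*b - 9.87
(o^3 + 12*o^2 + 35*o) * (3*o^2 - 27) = 3*o^5 + 36*o^4 + 78*o^3 - 324*o^2 - 945*o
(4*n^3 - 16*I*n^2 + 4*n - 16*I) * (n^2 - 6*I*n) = 4*n^5 - 40*I*n^4 - 92*n^3 - 40*I*n^2 - 96*n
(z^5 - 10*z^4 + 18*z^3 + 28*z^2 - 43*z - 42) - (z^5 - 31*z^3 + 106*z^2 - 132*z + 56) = -10*z^4 + 49*z^3 - 78*z^2 + 89*z - 98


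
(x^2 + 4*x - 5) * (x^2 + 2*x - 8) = x^4 + 6*x^3 - 5*x^2 - 42*x + 40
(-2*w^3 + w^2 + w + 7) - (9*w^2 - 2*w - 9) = -2*w^3 - 8*w^2 + 3*w + 16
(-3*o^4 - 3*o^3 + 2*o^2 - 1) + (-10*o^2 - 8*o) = -3*o^4 - 3*o^3 - 8*o^2 - 8*o - 1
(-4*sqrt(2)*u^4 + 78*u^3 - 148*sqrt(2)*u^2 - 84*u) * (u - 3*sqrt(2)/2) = -4*sqrt(2)*u^5 + 90*u^4 - 265*sqrt(2)*u^3 + 360*u^2 + 126*sqrt(2)*u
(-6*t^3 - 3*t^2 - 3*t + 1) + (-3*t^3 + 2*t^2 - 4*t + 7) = -9*t^3 - t^2 - 7*t + 8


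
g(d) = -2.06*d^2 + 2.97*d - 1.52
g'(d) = 2.97 - 4.12*d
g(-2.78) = -25.70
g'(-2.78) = 14.42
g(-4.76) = -62.33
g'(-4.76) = 22.58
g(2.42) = -6.40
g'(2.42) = -7.00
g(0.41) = -0.65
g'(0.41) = 1.28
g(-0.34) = -2.77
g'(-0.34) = 4.37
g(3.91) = -21.40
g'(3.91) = -13.14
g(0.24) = -0.93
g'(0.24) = 1.98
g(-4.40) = -54.47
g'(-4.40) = 21.10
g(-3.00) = -28.97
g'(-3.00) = 15.33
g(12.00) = -262.52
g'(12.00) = -46.47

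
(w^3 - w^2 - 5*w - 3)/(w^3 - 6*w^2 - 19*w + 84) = (w^2 + 2*w + 1)/(w^2 - 3*w - 28)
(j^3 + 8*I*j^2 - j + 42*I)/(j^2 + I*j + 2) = (j^3 + 8*I*j^2 - j + 42*I)/(j^2 + I*j + 2)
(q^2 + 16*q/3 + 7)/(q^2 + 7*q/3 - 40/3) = (3*q^2 + 16*q + 21)/(3*q^2 + 7*q - 40)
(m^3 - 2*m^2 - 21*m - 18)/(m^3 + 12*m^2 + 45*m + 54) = (m^2 - 5*m - 6)/(m^2 + 9*m + 18)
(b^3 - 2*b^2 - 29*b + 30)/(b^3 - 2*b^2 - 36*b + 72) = (b^2 + 4*b - 5)/(b^2 + 4*b - 12)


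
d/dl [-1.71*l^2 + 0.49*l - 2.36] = 0.49 - 3.42*l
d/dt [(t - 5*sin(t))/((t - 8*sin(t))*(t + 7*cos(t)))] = (7*t^2*sin(t) + 3*t^2*cos(t) - t^2 - 112*t*sin(t)^2 + 10*t*sin(t) + 21*t + 280*sin(t)^3 - 40*sin(t)^2 - 21*sin(t)*cos(t))/((t - 8*sin(t))^2*(t + 7*cos(t))^2)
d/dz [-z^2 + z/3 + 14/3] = 1/3 - 2*z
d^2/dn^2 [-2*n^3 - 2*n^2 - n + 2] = -12*n - 4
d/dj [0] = 0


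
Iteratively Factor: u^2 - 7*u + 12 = (u - 3)*(u - 4)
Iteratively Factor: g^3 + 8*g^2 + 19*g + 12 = (g + 1)*(g^2 + 7*g + 12) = (g + 1)*(g + 3)*(g + 4)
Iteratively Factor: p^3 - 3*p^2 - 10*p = (p + 2)*(p^2 - 5*p) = p*(p + 2)*(p - 5)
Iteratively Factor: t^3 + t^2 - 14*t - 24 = (t + 2)*(t^2 - t - 12) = (t - 4)*(t + 2)*(t + 3)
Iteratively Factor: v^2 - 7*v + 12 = (v - 4)*(v - 3)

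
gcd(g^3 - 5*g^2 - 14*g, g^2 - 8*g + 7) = g - 7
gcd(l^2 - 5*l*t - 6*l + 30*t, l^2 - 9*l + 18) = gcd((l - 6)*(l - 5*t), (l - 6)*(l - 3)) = l - 6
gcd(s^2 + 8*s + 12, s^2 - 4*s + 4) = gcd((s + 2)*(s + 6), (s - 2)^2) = 1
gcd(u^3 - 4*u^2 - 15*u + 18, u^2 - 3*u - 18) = u^2 - 3*u - 18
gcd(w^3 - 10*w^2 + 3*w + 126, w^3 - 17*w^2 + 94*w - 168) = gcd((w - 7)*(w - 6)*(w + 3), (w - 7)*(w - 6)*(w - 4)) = w^2 - 13*w + 42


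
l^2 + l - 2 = (l - 1)*(l + 2)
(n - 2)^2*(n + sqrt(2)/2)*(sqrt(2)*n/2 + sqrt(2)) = sqrt(2)*n^4/2 - sqrt(2)*n^3 + n^3/2 - 2*sqrt(2)*n^2 - n^2 - 2*n + 4*sqrt(2)*n + 4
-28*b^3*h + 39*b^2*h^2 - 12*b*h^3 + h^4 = h*(-7*b + h)*(-4*b + h)*(-b + h)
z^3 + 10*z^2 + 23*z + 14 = (z + 1)*(z + 2)*(z + 7)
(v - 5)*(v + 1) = v^2 - 4*v - 5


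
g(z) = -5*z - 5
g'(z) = -5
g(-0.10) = -4.50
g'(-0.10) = -5.00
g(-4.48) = 17.40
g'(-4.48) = -5.00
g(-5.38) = 21.90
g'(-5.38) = -5.00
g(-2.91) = 9.55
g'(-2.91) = -5.00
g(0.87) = -9.35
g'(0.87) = -5.00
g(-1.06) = 0.30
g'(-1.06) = -5.00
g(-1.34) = 1.70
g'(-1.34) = -5.00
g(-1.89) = 4.45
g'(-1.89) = -5.00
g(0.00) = -5.00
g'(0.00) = -5.00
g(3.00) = -20.00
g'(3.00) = -5.00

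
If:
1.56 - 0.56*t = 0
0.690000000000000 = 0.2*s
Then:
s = 3.45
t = 2.79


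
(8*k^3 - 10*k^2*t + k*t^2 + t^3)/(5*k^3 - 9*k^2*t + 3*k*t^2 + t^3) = (-8*k^2 + 2*k*t + t^2)/(-5*k^2 + 4*k*t + t^2)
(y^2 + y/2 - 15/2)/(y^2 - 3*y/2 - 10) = (-2*y^2 - y + 15)/(-2*y^2 + 3*y + 20)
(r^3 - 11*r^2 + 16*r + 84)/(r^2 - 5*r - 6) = (r^2 - 5*r - 14)/(r + 1)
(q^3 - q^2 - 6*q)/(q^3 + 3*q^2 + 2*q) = (q - 3)/(q + 1)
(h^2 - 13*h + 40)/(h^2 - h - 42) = (-h^2 + 13*h - 40)/(-h^2 + h + 42)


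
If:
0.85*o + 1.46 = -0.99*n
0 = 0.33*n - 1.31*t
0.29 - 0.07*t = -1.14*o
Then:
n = -1.24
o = -0.27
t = -0.31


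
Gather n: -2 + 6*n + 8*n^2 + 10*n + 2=8*n^2 + 16*n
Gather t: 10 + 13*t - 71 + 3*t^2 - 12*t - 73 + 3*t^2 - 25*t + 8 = 6*t^2 - 24*t - 126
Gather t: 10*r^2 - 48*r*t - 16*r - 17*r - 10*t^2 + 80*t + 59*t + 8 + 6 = 10*r^2 - 33*r - 10*t^2 + t*(139 - 48*r) + 14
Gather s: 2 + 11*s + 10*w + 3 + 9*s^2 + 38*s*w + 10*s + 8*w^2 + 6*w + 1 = 9*s^2 + s*(38*w + 21) + 8*w^2 + 16*w + 6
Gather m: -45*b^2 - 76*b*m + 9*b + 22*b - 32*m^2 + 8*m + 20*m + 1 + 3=-45*b^2 + 31*b - 32*m^2 + m*(28 - 76*b) + 4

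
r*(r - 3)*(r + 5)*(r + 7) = r^4 + 9*r^3 - r^2 - 105*r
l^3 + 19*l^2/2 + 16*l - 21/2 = (l - 1/2)*(l + 3)*(l + 7)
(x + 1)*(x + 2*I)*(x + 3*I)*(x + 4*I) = x^4 + x^3 + 9*I*x^3 - 26*x^2 + 9*I*x^2 - 26*x - 24*I*x - 24*I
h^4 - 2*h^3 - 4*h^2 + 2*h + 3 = (h - 3)*(h - 1)*(h + 1)^2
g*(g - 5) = g^2 - 5*g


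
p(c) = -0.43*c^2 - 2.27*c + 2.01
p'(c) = -0.86*c - 2.27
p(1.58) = -2.65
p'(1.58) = -3.63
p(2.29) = -5.44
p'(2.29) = -4.24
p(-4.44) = 3.61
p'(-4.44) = 1.55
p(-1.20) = 4.11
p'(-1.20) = -1.24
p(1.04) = -0.82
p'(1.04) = -3.16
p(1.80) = -3.47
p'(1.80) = -3.82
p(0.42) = 0.98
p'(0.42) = -2.63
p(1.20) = -1.33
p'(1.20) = -3.30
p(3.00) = -8.67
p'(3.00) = -4.85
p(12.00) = -87.15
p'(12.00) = -12.59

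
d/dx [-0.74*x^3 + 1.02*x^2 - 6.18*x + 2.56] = -2.22*x^2 + 2.04*x - 6.18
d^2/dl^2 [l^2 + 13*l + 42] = 2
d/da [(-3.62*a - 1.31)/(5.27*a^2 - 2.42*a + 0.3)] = (19.0774*a^2 + 13.8074*a - 4.2562)/(27.7729*a^4 - 25.5068*a^3 + 9.0184*a^2 - 1.452*a + 0.09)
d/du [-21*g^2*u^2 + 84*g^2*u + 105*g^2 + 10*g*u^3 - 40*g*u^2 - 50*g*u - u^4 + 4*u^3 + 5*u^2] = -42*g^2*u + 84*g^2 + 30*g*u^2 - 80*g*u - 50*g - 4*u^3 + 12*u^2 + 10*u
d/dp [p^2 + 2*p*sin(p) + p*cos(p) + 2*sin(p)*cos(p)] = -p*sin(p) + 2*p*cos(p) + 2*p + 2*sin(p) + cos(p) + 2*cos(2*p)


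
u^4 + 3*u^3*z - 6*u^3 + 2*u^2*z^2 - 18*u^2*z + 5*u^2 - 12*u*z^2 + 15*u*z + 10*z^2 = (u - 5)*(u - 1)*(u + z)*(u + 2*z)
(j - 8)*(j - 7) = j^2 - 15*j + 56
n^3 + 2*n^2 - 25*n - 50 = (n - 5)*(n + 2)*(n + 5)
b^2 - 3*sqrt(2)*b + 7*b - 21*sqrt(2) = (b + 7)*(b - 3*sqrt(2))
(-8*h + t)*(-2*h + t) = 16*h^2 - 10*h*t + t^2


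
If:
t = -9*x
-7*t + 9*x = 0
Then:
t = 0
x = 0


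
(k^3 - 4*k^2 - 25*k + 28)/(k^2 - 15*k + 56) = (k^2 + 3*k - 4)/(k - 8)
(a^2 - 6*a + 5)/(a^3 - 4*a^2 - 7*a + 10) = 1/(a + 2)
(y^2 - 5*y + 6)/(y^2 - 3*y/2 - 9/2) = 2*(y - 2)/(2*y + 3)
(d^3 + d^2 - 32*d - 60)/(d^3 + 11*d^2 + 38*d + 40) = (d - 6)/(d + 4)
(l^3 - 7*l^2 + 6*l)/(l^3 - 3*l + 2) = l*(l - 6)/(l^2 + l - 2)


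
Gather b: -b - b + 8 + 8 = 16 - 2*b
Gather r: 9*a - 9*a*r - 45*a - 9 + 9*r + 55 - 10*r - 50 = -36*a + r*(-9*a - 1) - 4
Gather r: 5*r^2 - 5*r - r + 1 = 5*r^2 - 6*r + 1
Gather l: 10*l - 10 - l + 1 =9*l - 9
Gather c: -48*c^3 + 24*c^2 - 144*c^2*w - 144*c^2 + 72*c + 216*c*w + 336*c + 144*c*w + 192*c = -48*c^3 + c^2*(-144*w - 120) + c*(360*w + 600)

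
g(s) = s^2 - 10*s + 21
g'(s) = 2*s - 10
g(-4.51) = 86.44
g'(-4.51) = -19.02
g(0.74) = 14.15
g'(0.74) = -8.52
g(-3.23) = 63.73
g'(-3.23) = -16.46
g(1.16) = 10.75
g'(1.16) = -7.68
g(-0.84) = 30.11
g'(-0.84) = -11.68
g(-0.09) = 21.91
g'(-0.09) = -10.18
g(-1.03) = 32.36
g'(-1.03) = -12.06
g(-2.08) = 46.13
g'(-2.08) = -14.16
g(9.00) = 12.00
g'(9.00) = 8.00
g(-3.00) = 60.00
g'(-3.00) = -16.00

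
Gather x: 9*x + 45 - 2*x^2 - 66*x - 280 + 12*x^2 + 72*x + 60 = 10*x^2 + 15*x - 175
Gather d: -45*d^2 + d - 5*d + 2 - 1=-45*d^2 - 4*d + 1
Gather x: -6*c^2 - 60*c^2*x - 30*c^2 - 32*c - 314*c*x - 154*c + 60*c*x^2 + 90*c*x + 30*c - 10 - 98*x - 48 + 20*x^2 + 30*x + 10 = -36*c^2 - 156*c + x^2*(60*c + 20) + x*(-60*c^2 - 224*c - 68) - 48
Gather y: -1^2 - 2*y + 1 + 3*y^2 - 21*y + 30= 3*y^2 - 23*y + 30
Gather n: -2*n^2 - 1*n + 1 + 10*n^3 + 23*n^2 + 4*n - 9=10*n^3 + 21*n^2 + 3*n - 8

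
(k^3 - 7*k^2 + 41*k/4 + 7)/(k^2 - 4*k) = k - 3 - 7/(4*k)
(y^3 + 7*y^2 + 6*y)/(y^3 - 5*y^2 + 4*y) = (y^2 + 7*y + 6)/(y^2 - 5*y + 4)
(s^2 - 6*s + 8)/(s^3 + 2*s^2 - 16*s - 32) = (s - 2)/(s^2 + 6*s + 8)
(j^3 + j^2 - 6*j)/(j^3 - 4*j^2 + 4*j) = (j + 3)/(j - 2)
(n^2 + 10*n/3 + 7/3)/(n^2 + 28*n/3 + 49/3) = (n + 1)/(n + 7)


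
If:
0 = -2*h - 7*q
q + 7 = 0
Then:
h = 49/2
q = -7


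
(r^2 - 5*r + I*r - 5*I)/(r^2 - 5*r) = (r + I)/r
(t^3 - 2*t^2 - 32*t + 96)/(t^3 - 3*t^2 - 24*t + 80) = (t + 6)/(t + 5)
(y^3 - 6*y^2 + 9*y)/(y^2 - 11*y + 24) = y*(y - 3)/(y - 8)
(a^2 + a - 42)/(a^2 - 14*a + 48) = (a + 7)/(a - 8)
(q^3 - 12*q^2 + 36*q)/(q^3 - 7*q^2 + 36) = q*(q - 6)/(q^2 - q - 6)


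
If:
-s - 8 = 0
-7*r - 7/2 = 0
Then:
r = -1/2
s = -8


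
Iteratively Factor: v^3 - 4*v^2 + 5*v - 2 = (v - 1)*(v^2 - 3*v + 2) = (v - 1)^2*(v - 2)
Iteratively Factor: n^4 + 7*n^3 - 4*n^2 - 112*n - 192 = (n + 3)*(n^3 + 4*n^2 - 16*n - 64) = (n + 3)*(n + 4)*(n^2 - 16) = (n + 3)*(n + 4)^2*(n - 4)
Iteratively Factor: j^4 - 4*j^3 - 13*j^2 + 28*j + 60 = (j + 2)*(j^3 - 6*j^2 - j + 30) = (j - 5)*(j + 2)*(j^2 - j - 6) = (j - 5)*(j - 3)*(j + 2)*(j + 2)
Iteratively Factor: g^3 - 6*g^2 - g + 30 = (g - 5)*(g^2 - g - 6) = (g - 5)*(g + 2)*(g - 3)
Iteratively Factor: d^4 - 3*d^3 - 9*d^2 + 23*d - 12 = (d - 4)*(d^3 + d^2 - 5*d + 3) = (d - 4)*(d + 3)*(d^2 - 2*d + 1) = (d - 4)*(d - 1)*(d + 3)*(d - 1)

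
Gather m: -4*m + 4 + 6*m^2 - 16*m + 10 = 6*m^2 - 20*m + 14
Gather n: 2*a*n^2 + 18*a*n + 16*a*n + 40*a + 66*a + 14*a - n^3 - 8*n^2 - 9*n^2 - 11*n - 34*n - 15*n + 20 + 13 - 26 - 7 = 120*a - n^3 + n^2*(2*a - 17) + n*(34*a - 60)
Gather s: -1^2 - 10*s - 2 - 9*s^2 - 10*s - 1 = -9*s^2 - 20*s - 4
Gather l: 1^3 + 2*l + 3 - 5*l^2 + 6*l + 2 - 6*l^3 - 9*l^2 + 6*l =-6*l^3 - 14*l^2 + 14*l + 6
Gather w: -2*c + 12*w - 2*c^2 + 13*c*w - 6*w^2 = -2*c^2 - 2*c - 6*w^2 + w*(13*c + 12)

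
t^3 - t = t*(t - 1)*(t + 1)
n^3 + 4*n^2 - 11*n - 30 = (n - 3)*(n + 2)*(n + 5)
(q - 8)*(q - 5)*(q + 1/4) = q^3 - 51*q^2/4 + 147*q/4 + 10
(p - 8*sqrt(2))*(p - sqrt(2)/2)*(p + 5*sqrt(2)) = p^3 - 7*sqrt(2)*p^2/2 - 77*p + 40*sqrt(2)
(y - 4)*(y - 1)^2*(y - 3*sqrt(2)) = y^4 - 6*y^3 - 3*sqrt(2)*y^3 + 9*y^2 + 18*sqrt(2)*y^2 - 27*sqrt(2)*y - 4*y + 12*sqrt(2)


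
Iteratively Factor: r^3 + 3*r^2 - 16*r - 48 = (r + 4)*(r^2 - r - 12) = (r + 3)*(r + 4)*(r - 4)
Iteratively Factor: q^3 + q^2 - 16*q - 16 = (q + 4)*(q^2 - 3*q - 4) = (q - 4)*(q + 4)*(q + 1)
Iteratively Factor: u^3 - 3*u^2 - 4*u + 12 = (u - 3)*(u^2 - 4) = (u - 3)*(u - 2)*(u + 2)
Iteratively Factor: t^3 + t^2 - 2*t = (t + 2)*(t^2 - t) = (t - 1)*(t + 2)*(t)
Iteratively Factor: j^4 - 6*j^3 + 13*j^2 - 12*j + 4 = (j - 1)*(j^3 - 5*j^2 + 8*j - 4) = (j - 2)*(j - 1)*(j^2 - 3*j + 2) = (j - 2)*(j - 1)^2*(j - 2)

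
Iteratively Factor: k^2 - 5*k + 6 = (k - 2)*(k - 3)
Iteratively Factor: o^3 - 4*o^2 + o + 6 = (o - 3)*(o^2 - o - 2) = (o - 3)*(o - 2)*(o + 1)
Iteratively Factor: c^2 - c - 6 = (c + 2)*(c - 3)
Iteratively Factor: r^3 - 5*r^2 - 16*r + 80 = (r - 5)*(r^2 - 16) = (r - 5)*(r - 4)*(r + 4)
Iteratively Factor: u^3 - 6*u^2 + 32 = (u - 4)*(u^2 - 2*u - 8) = (u - 4)^2*(u + 2)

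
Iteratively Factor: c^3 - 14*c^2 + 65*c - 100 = (c - 5)*(c^2 - 9*c + 20) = (c - 5)*(c - 4)*(c - 5)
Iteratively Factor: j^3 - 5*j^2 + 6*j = (j - 3)*(j^2 - 2*j) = j*(j - 3)*(j - 2)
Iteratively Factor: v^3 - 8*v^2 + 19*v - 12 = (v - 3)*(v^2 - 5*v + 4) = (v - 3)*(v - 1)*(v - 4)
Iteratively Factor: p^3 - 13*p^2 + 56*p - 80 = (p - 4)*(p^2 - 9*p + 20) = (p - 4)^2*(p - 5)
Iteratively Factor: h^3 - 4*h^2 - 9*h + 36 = (h - 3)*(h^2 - h - 12) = (h - 3)*(h + 3)*(h - 4)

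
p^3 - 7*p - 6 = (p - 3)*(p + 1)*(p + 2)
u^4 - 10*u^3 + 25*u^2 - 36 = (u - 6)*(u - 3)*(u - 2)*(u + 1)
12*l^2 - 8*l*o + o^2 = (-6*l + o)*(-2*l + o)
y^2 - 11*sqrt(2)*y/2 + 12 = (y - 4*sqrt(2))*(y - 3*sqrt(2)/2)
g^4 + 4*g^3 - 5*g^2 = g^2*(g - 1)*(g + 5)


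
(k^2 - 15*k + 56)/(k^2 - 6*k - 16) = (k - 7)/(k + 2)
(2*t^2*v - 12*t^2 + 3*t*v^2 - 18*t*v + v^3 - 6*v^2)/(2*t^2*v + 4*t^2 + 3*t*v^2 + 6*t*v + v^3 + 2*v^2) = (v - 6)/(v + 2)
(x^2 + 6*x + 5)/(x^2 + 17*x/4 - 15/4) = 4*(x + 1)/(4*x - 3)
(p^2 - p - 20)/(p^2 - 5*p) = (p + 4)/p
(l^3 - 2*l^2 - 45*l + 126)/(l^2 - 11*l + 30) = (l^2 + 4*l - 21)/(l - 5)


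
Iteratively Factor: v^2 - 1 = (v - 1)*(v + 1)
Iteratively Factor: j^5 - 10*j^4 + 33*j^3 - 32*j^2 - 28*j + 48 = (j - 2)*(j^4 - 8*j^3 + 17*j^2 + 2*j - 24) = (j - 2)*(j + 1)*(j^3 - 9*j^2 + 26*j - 24) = (j - 2)^2*(j + 1)*(j^2 - 7*j + 12) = (j - 3)*(j - 2)^2*(j + 1)*(j - 4)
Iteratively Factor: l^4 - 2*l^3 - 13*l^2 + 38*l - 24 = (l - 3)*(l^3 + l^2 - 10*l + 8) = (l - 3)*(l + 4)*(l^2 - 3*l + 2) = (l - 3)*(l - 2)*(l + 4)*(l - 1)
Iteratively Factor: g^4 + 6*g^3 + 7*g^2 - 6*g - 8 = (g - 1)*(g^3 + 7*g^2 + 14*g + 8) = (g - 1)*(g + 2)*(g^2 + 5*g + 4) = (g - 1)*(g + 1)*(g + 2)*(g + 4)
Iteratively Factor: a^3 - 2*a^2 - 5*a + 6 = (a - 1)*(a^2 - a - 6) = (a - 3)*(a - 1)*(a + 2)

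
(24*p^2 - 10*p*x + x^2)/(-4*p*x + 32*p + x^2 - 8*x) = (-6*p + x)/(x - 8)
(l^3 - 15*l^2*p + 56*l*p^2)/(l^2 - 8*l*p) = l - 7*p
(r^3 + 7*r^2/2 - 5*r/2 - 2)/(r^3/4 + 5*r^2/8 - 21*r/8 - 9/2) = 4*(2*r^2 - r - 1)/(2*r^2 - 3*r - 9)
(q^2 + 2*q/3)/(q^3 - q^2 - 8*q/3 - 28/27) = 9*q/(9*q^2 - 15*q - 14)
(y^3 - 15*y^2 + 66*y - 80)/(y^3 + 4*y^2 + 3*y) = (y^3 - 15*y^2 + 66*y - 80)/(y*(y^2 + 4*y + 3))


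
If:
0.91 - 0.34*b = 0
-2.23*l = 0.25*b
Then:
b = 2.68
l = -0.30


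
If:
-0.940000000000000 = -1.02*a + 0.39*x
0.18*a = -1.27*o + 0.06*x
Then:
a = 0.382352941176471*x + 0.92156862745098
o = -0.00694766095414544*x - 0.130616025937934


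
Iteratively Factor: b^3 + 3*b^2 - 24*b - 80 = (b + 4)*(b^2 - b - 20) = (b + 4)^2*(b - 5)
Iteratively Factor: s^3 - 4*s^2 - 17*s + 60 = (s - 5)*(s^2 + s - 12) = (s - 5)*(s - 3)*(s + 4)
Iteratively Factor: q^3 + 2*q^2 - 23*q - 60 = (q + 3)*(q^2 - q - 20) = (q + 3)*(q + 4)*(q - 5)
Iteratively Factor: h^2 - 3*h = (h - 3)*(h)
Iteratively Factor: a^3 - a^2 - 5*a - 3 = (a - 3)*(a^2 + 2*a + 1) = (a - 3)*(a + 1)*(a + 1)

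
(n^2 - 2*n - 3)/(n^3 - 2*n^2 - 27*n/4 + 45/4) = 4*(n + 1)/(4*n^2 + 4*n - 15)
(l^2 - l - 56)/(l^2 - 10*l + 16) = (l + 7)/(l - 2)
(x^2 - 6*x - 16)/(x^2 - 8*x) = (x + 2)/x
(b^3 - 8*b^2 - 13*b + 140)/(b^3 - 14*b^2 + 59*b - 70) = (b + 4)/(b - 2)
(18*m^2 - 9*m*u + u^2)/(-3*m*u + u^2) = (-6*m + u)/u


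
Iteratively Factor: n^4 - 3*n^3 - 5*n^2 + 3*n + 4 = (n - 4)*(n^3 + n^2 - n - 1) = (n - 4)*(n - 1)*(n^2 + 2*n + 1) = (n - 4)*(n - 1)*(n + 1)*(n + 1)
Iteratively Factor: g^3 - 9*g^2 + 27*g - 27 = (g - 3)*(g^2 - 6*g + 9) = (g - 3)^2*(g - 3)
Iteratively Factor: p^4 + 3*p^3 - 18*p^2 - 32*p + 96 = (p + 4)*(p^3 - p^2 - 14*p + 24) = (p - 3)*(p + 4)*(p^2 + 2*p - 8) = (p - 3)*(p - 2)*(p + 4)*(p + 4)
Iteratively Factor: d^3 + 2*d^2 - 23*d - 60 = (d - 5)*(d^2 + 7*d + 12) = (d - 5)*(d + 3)*(d + 4)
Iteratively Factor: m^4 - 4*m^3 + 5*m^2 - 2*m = (m)*(m^3 - 4*m^2 + 5*m - 2) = m*(m - 2)*(m^2 - 2*m + 1) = m*(m - 2)*(m - 1)*(m - 1)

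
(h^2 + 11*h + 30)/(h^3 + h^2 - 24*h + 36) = (h + 5)/(h^2 - 5*h + 6)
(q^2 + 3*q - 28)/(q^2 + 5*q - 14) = (q - 4)/(q - 2)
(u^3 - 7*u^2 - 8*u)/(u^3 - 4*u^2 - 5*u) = (u - 8)/(u - 5)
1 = 1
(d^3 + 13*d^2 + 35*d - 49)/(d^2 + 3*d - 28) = (d^2 + 6*d - 7)/(d - 4)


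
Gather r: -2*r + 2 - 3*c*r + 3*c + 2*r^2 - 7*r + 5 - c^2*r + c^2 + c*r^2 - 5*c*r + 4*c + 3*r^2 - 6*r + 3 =c^2 + 7*c + r^2*(c + 5) + r*(-c^2 - 8*c - 15) + 10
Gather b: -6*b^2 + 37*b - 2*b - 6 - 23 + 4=-6*b^2 + 35*b - 25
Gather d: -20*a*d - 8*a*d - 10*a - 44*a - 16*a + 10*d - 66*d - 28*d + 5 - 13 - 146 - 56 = -70*a + d*(-28*a - 84) - 210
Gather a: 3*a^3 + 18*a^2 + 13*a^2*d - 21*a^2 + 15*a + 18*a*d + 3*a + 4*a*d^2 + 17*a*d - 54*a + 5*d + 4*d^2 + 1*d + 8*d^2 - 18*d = 3*a^3 + a^2*(13*d - 3) + a*(4*d^2 + 35*d - 36) + 12*d^2 - 12*d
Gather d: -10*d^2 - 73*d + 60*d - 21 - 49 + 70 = -10*d^2 - 13*d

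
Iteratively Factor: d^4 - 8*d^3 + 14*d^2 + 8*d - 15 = (d - 5)*(d^3 - 3*d^2 - d + 3) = (d - 5)*(d - 1)*(d^2 - 2*d - 3) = (d - 5)*(d - 3)*(d - 1)*(d + 1)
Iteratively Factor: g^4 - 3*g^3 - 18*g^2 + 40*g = (g - 2)*(g^3 - g^2 - 20*g) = (g - 2)*(g + 4)*(g^2 - 5*g) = (g - 5)*(g - 2)*(g + 4)*(g)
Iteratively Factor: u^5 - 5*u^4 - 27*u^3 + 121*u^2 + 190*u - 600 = (u - 5)*(u^4 - 27*u^2 - 14*u + 120) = (u - 5)*(u + 4)*(u^3 - 4*u^2 - 11*u + 30) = (u - 5)^2*(u + 4)*(u^2 + u - 6) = (u - 5)^2*(u + 3)*(u + 4)*(u - 2)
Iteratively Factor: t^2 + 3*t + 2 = (t + 2)*(t + 1)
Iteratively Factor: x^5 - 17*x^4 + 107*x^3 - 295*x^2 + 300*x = (x - 3)*(x^4 - 14*x^3 + 65*x^2 - 100*x) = (x - 5)*(x - 3)*(x^3 - 9*x^2 + 20*x) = x*(x - 5)*(x - 3)*(x^2 - 9*x + 20) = x*(x - 5)*(x - 4)*(x - 3)*(x - 5)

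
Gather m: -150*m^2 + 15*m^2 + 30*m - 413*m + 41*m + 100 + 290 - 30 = -135*m^2 - 342*m + 360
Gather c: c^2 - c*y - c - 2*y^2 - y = c^2 + c*(-y - 1) - 2*y^2 - y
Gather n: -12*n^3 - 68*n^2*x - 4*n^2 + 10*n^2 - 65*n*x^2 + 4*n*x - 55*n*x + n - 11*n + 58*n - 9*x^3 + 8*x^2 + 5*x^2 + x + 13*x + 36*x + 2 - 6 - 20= -12*n^3 + n^2*(6 - 68*x) + n*(-65*x^2 - 51*x + 48) - 9*x^3 + 13*x^2 + 50*x - 24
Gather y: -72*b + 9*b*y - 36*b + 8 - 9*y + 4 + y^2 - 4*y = -108*b + y^2 + y*(9*b - 13) + 12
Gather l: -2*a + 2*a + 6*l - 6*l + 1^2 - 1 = 0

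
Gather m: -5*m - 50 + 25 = -5*m - 25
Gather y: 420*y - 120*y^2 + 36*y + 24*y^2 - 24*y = -96*y^2 + 432*y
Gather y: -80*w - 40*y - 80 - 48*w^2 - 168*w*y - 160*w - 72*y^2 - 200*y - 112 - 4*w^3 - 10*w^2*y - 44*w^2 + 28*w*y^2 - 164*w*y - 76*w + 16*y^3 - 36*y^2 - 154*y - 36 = -4*w^3 - 92*w^2 - 316*w + 16*y^3 + y^2*(28*w - 108) + y*(-10*w^2 - 332*w - 394) - 228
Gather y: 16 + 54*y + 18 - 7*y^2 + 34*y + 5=-7*y^2 + 88*y + 39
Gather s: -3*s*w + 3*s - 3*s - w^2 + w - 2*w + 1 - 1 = -3*s*w - w^2 - w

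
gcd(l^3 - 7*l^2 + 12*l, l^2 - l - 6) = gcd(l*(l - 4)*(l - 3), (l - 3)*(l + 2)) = l - 3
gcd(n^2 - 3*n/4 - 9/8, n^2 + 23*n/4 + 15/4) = n + 3/4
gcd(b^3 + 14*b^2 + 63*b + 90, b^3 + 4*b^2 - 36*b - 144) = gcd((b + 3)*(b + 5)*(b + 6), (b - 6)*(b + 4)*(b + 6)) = b + 6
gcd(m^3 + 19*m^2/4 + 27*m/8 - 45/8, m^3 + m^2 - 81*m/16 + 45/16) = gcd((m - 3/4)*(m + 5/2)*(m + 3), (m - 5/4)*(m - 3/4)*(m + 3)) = m^2 + 9*m/4 - 9/4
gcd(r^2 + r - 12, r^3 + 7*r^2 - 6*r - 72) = r^2 + r - 12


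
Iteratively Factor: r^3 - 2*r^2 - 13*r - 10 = (r - 5)*(r^2 + 3*r + 2) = (r - 5)*(r + 2)*(r + 1)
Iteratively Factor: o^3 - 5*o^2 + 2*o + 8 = (o - 4)*(o^2 - o - 2) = (o - 4)*(o + 1)*(o - 2)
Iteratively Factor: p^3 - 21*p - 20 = (p + 1)*(p^2 - p - 20) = (p + 1)*(p + 4)*(p - 5)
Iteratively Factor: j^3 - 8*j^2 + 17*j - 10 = (j - 5)*(j^2 - 3*j + 2) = (j - 5)*(j - 1)*(j - 2)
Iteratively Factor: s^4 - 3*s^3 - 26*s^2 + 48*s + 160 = (s - 5)*(s^3 + 2*s^2 - 16*s - 32) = (s - 5)*(s + 4)*(s^2 - 2*s - 8) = (s - 5)*(s + 2)*(s + 4)*(s - 4)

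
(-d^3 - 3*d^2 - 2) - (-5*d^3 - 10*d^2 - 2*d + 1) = 4*d^3 + 7*d^2 + 2*d - 3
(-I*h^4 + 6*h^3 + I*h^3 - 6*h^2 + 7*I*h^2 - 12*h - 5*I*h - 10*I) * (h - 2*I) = -I*h^5 + 4*h^4 + I*h^4 - 4*h^3 - 5*I*h^3 + 2*h^2 + 7*I*h^2 - 10*h + 14*I*h - 20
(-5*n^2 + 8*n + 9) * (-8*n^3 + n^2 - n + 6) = 40*n^5 - 69*n^4 - 59*n^3 - 29*n^2 + 39*n + 54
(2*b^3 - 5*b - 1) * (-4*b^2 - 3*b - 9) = -8*b^5 - 6*b^4 + 2*b^3 + 19*b^2 + 48*b + 9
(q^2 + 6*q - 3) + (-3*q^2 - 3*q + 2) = -2*q^2 + 3*q - 1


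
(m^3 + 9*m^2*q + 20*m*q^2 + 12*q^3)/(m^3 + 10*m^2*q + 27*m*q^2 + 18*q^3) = (m + 2*q)/(m + 3*q)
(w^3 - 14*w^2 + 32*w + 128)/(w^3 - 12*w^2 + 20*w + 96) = (w - 8)/(w - 6)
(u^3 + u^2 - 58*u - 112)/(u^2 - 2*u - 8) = (u^2 - u - 56)/(u - 4)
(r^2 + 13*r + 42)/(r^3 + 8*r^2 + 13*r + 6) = (r + 7)/(r^2 + 2*r + 1)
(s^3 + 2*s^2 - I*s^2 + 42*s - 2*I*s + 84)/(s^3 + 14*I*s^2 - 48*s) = (s^2 + s*(2 - 7*I) - 14*I)/(s*(s + 8*I))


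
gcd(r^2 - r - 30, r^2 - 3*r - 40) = r + 5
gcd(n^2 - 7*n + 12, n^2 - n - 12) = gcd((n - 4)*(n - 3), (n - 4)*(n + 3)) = n - 4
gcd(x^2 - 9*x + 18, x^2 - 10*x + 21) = x - 3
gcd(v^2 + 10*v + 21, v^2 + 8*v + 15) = v + 3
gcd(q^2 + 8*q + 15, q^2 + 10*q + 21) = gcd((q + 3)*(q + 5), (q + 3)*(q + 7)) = q + 3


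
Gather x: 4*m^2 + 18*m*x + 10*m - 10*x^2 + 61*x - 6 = 4*m^2 + 10*m - 10*x^2 + x*(18*m + 61) - 6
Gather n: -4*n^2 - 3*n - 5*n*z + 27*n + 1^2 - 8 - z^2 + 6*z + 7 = -4*n^2 + n*(24 - 5*z) - z^2 + 6*z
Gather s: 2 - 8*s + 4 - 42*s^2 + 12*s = -42*s^2 + 4*s + 6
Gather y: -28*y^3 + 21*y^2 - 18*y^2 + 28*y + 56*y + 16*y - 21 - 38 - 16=-28*y^3 + 3*y^2 + 100*y - 75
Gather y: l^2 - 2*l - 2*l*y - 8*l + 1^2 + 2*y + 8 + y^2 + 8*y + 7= l^2 - 10*l + y^2 + y*(10 - 2*l) + 16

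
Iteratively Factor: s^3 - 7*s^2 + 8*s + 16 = (s - 4)*(s^2 - 3*s - 4) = (s - 4)*(s + 1)*(s - 4)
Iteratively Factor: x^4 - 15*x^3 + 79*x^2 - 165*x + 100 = (x - 5)*(x^3 - 10*x^2 + 29*x - 20) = (x - 5)*(x - 4)*(x^2 - 6*x + 5) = (x - 5)*(x - 4)*(x - 1)*(x - 5)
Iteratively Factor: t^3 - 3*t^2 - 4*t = (t + 1)*(t^2 - 4*t) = (t - 4)*(t + 1)*(t)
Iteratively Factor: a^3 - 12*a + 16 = (a - 2)*(a^2 + 2*a - 8) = (a - 2)*(a + 4)*(a - 2)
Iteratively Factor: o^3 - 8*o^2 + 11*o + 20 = (o + 1)*(o^2 - 9*o + 20) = (o - 5)*(o + 1)*(o - 4)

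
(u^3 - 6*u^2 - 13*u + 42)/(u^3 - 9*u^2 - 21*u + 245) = (u^2 + u - 6)/(u^2 - 2*u - 35)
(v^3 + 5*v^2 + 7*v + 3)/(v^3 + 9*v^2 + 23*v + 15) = (v + 1)/(v + 5)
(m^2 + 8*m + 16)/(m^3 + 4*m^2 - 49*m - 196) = (m + 4)/(m^2 - 49)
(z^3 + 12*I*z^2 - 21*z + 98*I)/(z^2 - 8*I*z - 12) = (z^2 + 14*I*z - 49)/(z - 6*I)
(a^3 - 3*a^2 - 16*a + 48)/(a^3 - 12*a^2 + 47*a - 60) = (a + 4)/(a - 5)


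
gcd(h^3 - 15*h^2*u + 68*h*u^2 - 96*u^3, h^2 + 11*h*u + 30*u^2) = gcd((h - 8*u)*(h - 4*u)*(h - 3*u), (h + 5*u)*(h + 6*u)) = 1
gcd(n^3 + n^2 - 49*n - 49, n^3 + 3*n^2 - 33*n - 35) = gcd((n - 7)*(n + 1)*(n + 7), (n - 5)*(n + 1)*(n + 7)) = n^2 + 8*n + 7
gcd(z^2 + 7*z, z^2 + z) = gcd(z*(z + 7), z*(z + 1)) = z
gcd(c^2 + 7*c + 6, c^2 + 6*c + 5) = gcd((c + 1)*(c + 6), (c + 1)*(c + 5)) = c + 1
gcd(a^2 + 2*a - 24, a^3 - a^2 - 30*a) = 1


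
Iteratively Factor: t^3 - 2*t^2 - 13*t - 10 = (t + 1)*(t^2 - 3*t - 10) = (t - 5)*(t + 1)*(t + 2)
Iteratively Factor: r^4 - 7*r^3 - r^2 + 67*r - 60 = (r - 5)*(r^3 - 2*r^2 - 11*r + 12) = (r - 5)*(r + 3)*(r^2 - 5*r + 4) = (r - 5)*(r - 1)*(r + 3)*(r - 4)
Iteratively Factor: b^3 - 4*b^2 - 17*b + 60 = (b - 3)*(b^2 - b - 20) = (b - 3)*(b + 4)*(b - 5)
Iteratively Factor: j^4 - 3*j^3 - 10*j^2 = (j + 2)*(j^3 - 5*j^2) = j*(j + 2)*(j^2 - 5*j) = j*(j - 5)*(j + 2)*(j)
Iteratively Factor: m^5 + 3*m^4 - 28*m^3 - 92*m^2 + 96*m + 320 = (m + 4)*(m^4 - m^3 - 24*m^2 + 4*m + 80) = (m - 2)*(m + 4)*(m^3 + m^2 - 22*m - 40) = (m - 2)*(m + 2)*(m + 4)*(m^2 - m - 20) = (m - 5)*(m - 2)*(m + 2)*(m + 4)*(m + 4)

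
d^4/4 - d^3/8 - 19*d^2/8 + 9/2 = (d/4 + 1/2)*(d - 3)*(d - 3/2)*(d + 2)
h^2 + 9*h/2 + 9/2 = (h + 3/2)*(h + 3)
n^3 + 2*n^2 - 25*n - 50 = (n - 5)*(n + 2)*(n + 5)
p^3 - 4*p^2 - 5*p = p*(p - 5)*(p + 1)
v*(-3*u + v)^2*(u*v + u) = 9*u^3*v^2 + 9*u^3*v - 6*u^2*v^3 - 6*u^2*v^2 + u*v^4 + u*v^3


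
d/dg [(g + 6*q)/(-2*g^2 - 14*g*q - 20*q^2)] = (-g^2 - 7*g*q - 10*q^2 + (g + 6*q)*(2*g + 7*q))/(2*(g^2 + 7*g*q + 10*q^2)^2)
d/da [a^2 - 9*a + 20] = 2*a - 9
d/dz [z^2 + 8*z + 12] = 2*z + 8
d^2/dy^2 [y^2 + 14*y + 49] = 2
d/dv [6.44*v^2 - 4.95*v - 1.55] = 12.88*v - 4.95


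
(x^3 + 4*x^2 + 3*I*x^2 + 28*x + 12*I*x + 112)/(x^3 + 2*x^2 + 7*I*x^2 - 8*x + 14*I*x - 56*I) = (x - 4*I)/(x - 2)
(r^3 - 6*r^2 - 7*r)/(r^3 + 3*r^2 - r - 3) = r*(r - 7)/(r^2 + 2*r - 3)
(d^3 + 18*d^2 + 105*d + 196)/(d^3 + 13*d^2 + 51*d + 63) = (d^2 + 11*d + 28)/(d^2 + 6*d + 9)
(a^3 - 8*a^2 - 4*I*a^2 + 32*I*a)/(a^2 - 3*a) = (a^2 - 8*a - 4*I*a + 32*I)/(a - 3)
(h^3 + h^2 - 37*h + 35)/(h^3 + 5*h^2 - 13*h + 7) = (h - 5)/(h - 1)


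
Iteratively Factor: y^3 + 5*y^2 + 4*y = (y)*(y^2 + 5*y + 4) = y*(y + 1)*(y + 4)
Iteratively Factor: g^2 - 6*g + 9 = (g - 3)*(g - 3)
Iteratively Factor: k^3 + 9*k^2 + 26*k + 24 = (k + 4)*(k^2 + 5*k + 6) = (k + 2)*(k + 4)*(k + 3)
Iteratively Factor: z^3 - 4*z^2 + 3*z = (z - 3)*(z^2 - z) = (z - 3)*(z - 1)*(z)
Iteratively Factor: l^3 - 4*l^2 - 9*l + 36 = (l - 4)*(l^2 - 9) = (l - 4)*(l - 3)*(l + 3)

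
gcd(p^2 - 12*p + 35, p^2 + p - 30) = p - 5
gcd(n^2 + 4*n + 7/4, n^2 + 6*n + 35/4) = n + 7/2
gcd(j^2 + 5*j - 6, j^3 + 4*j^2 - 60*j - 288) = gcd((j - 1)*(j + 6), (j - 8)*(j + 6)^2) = j + 6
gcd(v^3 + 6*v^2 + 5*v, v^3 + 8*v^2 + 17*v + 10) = v^2 + 6*v + 5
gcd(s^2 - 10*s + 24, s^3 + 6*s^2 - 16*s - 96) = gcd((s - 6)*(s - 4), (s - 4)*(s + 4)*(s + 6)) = s - 4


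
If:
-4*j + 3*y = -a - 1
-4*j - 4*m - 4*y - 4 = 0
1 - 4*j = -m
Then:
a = -19*y/5 - 1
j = -y/5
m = -4*y/5 - 1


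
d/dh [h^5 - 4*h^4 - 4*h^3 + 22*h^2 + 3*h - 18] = 5*h^4 - 16*h^3 - 12*h^2 + 44*h + 3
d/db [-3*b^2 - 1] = -6*b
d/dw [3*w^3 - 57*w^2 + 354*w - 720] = 9*w^2 - 114*w + 354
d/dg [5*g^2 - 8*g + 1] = 10*g - 8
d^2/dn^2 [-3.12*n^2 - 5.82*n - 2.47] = -6.24000000000000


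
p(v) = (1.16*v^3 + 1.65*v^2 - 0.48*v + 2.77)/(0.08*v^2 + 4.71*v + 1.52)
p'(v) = (-0.16*v - 4.71)*(1.16*v^3 + 1.65*v^2 - 0.48*v + 2.77)/(0.08*v^2 + 4.71*v + 1.52)^2 + (3.48*v^2 + 3.3*v - 0.48)/(0.08*v^2 + 4.71*v + 1.52) = (0.0928*v^4 + 10.9272*v^3 + 13.0995*v^2 + 4.5728*v - 13.7763)/(0.0064*v^4 + 0.7536*v^3 + 22.4273*v^2 + 14.3184*v + 2.3104)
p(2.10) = 1.68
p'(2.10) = 1.13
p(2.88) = 2.72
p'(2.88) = 1.51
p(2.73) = 2.49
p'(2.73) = 1.44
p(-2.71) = 0.65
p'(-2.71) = -1.25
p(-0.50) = -4.02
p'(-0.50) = -21.30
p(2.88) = 2.72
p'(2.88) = 1.51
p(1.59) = 1.18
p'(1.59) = 0.84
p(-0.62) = -2.50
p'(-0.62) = -7.55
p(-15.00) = 69.11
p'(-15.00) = -11.21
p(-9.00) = 20.50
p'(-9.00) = -5.37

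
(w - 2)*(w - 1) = w^2 - 3*w + 2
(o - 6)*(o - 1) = o^2 - 7*o + 6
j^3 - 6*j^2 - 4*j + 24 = (j - 6)*(j - 2)*(j + 2)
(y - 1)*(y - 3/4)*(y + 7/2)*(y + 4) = y^4 + 23*y^3/4 + 13*y^2/8 - 151*y/8 + 21/2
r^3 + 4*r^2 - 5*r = r*(r - 1)*(r + 5)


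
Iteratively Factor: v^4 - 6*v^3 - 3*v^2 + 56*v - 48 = (v + 3)*(v^3 - 9*v^2 + 24*v - 16) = (v - 1)*(v + 3)*(v^2 - 8*v + 16) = (v - 4)*(v - 1)*(v + 3)*(v - 4)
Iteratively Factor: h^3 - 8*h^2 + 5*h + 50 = (h + 2)*(h^2 - 10*h + 25) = (h - 5)*(h + 2)*(h - 5)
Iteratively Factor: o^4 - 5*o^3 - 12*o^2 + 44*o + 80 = (o - 5)*(o^3 - 12*o - 16) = (o - 5)*(o - 4)*(o^2 + 4*o + 4) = (o - 5)*(o - 4)*(o + 2)*(o + 2)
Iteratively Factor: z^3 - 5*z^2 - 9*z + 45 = (z - 3)*(z^2 - 2*z - 15) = (z - 5)*(z - 3)*(z + 3)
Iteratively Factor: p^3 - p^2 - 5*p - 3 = (p - 3)*(p^2 + 2*p + 1) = (p - 3)*(p + 1)*(p + 1)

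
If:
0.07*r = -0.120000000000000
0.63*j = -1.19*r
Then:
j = 3.24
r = -1.71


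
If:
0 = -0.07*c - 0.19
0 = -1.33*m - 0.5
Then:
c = -2.71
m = -0.38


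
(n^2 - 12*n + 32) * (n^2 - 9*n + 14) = n^4 - 21*n^3 + 154*n^2 - 456*n + 448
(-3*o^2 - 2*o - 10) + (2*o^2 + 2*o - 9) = -o^2 - 19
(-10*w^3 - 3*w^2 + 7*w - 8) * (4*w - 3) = -40*w^4 + 18*w^3 + 37*w^2 - 53*w + 24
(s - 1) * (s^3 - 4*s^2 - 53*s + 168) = s^4 - 5*s^3 - 49*s^2 + 221*s - 168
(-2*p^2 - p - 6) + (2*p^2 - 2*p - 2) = -3*p - 8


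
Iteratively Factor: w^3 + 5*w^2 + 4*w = (w + 4)*(w^2 + w) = w*(w + 4)*(w + 1)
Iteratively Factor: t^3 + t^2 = (t)*(t^2 + t) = t*(t + 1)*(t)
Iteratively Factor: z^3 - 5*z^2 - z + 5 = (z - 1)*(z^2 - 4*z - 5) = (z - 1)*(z + 1)*(z - 5)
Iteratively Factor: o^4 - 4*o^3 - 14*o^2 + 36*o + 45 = (o - 3)*(o^3 - o^2 - 17*o - 15) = (o - 3)*(o + 3)*(o^2 - 4*o - 5) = (o - 5)*(o - 3)*(o + 3)*(o + 1)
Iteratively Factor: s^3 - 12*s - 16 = (s + 2)*(s^2 - 2*s - 8) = (s - 4)*(s + 2)*(s + 2)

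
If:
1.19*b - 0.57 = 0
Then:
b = 0.48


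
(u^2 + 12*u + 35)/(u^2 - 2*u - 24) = (u^2 + 12*u + 35)/(u^2 - 2*u - 24)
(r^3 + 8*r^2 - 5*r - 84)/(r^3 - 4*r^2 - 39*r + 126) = (r^2 + 11*r + 28)/(r^2 - r - 42)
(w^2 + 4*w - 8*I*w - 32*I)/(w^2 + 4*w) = (w - 8*I)/w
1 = 1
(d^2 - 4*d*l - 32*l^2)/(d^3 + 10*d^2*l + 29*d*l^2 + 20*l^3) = (d - 8*l)/(d^2 + 6*d*l + 5*l^2)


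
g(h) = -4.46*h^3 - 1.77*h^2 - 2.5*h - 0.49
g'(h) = -13.38*h^2 - 3.54*h - 2.5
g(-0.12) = -0.21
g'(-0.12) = -2.27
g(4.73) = -523.89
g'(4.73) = -318.59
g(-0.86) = 3.19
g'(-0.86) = -9.35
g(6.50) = -1316.35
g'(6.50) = -590.82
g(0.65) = -4.09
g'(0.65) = -10.45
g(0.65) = -4.09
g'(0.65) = -10.45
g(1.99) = -47.62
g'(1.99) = -62.53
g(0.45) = -2.38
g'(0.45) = -6.80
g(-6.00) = 914.15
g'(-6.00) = -462.94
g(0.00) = -0.49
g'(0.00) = -2.50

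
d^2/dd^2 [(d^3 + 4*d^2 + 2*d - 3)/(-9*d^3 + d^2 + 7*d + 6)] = 2*(-333*d^6 - 675*d^5 + 432*d^4 - 1871*d^3 - 1260*d^2 + 477*d + 69)/(729*d^9 - 243*d^8 - 1674*d^7 - 1081*d^6 + 1626*d^5 + 2103*d^4 + 377*d^3 - 990*d^2 - 756*d - 216)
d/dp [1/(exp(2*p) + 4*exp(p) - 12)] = 2*(-exp(p) - 2)*exp(p)/(exp(2*p) + 4*exp(p) - 12)^2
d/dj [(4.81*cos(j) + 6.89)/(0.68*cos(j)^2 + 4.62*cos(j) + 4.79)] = (3.2708*cos(j)^2 + 9.3704*cos(j) + 8.7919)*sin(j)/(0.4624*cos(j)^4 + 6.2832*cos(j)^3 + 27.8588*cos(j)^2 + 44.2596*cos(j) + 22.9441)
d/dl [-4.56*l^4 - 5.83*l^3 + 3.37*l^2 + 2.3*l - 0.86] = -18.24*l^3 - 17.49*l^2 + 6.74*l + 2.3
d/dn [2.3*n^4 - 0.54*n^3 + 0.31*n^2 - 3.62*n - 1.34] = 9.2*n^3 - 1.62*n^2 + 0.62*n - 3.62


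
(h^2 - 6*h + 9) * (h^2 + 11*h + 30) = h^4 + 5*h^3 - 27*h^2 - 81*h + 270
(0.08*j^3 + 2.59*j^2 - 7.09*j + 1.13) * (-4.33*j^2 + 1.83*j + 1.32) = -0.3464*j^5 - 11.0683*j^4 + 35.545*j^3 - 14.4488*j^2 - 7.2909*j + 1.4916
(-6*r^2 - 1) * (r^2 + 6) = -6*r^4 - 37*r^2 - 6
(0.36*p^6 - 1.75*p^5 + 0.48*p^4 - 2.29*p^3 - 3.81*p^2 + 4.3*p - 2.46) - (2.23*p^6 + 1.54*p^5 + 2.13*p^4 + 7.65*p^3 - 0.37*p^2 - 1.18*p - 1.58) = -1.87*p^6 - 3.29*p^5 - 1.65*p^4 - 9.94*p^3 - 3.44*p^2 + 5.48*p - 0.88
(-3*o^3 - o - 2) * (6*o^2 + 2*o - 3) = -18*o^5 - 6*o^4 + 3*o^3 - 14*o^2 - o + 6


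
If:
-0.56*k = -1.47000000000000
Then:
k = 2.62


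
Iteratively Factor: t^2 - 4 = (t - 2)*(t + 2)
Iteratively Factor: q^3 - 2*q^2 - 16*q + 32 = (q - 4)*(q^2 + 2*q - 8) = (q - 4)*(q - 2)*(q + 4)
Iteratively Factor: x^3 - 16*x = (x - 4)*(x^2 + 4*x) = x*(x - 4)*(x + 4)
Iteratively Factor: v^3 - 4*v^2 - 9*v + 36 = (v - 4)*(v^2 - 9) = (v - 4)*(v + 3)*(v - 3)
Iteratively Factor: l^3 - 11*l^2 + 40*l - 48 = (l - 3)*(l^2 - 8*l + 16) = (l - 4)*(l - 3)*(l - 4)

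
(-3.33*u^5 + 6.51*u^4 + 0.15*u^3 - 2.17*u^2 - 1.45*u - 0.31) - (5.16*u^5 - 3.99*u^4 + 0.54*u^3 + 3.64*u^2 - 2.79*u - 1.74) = -8.49*u^5 + 10.5*u^4 - 0.39*u^3 - 5.81*u^2 + 1.34*u + 1.43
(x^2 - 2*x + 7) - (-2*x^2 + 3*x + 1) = 3*x^2 - 5*x + 6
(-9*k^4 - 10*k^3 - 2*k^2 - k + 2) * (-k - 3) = 9*k^5 + 37*k^4 + 32*k^3 + 7*k^2 + k - 6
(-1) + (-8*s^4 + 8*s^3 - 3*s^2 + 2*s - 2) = -8*s^4 + 8*s^3 - 3*s^2 + 2*s - 3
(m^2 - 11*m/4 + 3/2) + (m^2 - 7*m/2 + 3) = 2*m^2 - 25*m/4 + 9/2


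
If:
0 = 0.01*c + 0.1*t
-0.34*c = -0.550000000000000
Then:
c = 1.62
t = -0.16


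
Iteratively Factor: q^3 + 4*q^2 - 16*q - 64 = (q - 4)*(q^2 + 8*q + 16) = (q - 4)*(q + 4)*(q + 4)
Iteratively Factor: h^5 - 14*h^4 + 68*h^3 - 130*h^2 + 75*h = (h - 3)*(h^4 - 11*h^3 + 35*h^2 - 25*h) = h*(h - 3)*(h^3 - 11*h^2 + 35*h - 25) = h*(h - 3)*(h - 1)*(h^2 - 10*h + 25) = h*(h - 5)*(h - 3)*(h - 1)*(h - 5)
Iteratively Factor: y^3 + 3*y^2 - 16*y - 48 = (y + 4)*(y^2 - y - 12) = (y + 3)*(y + 4)*(y - 4)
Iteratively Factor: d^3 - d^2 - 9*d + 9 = (d + 3)*(d^2 - 4*d + 3) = (d - 1)*(d + 3)*(d - 3)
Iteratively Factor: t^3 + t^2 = (t)*(t^2 + t) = t^2*(t + 1)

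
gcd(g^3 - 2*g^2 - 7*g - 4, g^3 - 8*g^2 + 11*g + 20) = g^2 - 3*g - 4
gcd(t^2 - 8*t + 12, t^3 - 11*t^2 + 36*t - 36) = t^2 - 8*t + 12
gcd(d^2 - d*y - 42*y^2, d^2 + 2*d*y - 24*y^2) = d + 6*y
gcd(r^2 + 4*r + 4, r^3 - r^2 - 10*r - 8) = r + 2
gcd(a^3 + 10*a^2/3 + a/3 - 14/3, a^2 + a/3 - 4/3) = a - 1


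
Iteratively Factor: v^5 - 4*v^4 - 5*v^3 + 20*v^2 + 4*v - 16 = (v - 2)*(v^4 - 2*v^3 - 9*v^2 + 2*v + 8) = (v - 2)*(v + 2)*(v^3 - 4*v^2 - v + 4) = (v - 2)*(v + 1)*(v + 2)*(v^2 - 5*v + 4) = (v - 4)*(v - 2)*(v + 1)*(v + 2)*(v - 1)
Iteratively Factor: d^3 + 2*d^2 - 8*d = (d - 2)*(d^2 + 4*d) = d*(d - 2)*(d + 4)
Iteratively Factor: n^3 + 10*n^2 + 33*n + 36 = (n + 3)*(n^2 + 7*n + 12) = (n + 3)^2*(n + 4)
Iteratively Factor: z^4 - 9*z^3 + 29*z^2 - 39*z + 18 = (z - 2)*(z^3 - 7*z^2 + 15*z - 9) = (z - 2)*(z - 1)*(z^2 - 6*z + 9) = (z - 3)*(z - 2)*(z - 1)*(z - 3)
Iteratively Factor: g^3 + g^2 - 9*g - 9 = (g + 3)*(g^2 - 2*g - 3) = (g - 3)*(g + 3)*(g + 1)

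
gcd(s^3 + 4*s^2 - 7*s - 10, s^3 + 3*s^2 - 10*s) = s^2 + 3*s - 10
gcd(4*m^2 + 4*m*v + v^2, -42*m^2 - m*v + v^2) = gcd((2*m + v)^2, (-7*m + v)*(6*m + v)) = 1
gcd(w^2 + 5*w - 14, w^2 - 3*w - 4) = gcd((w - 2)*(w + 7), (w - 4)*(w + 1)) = 1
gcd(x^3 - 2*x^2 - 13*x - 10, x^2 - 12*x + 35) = x - 5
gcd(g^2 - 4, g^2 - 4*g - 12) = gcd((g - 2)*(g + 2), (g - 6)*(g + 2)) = g + 2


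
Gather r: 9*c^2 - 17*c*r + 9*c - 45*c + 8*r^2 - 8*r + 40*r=9*c^2 - 36*c + 8*r^2 + r*(32 - 17*c)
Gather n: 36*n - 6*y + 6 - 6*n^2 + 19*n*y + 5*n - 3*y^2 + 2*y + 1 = -6*n^2 + n*(19*y + 41) - 3*y^2 - 4*y + 7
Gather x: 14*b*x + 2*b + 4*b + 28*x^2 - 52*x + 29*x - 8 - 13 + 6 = 6*b + 28*x^2 + x*(14*b - 23) - 15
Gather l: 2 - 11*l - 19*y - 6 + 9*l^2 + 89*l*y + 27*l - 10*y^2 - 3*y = 9*l^2 + l*(89*y + 16) - 10*y^2 - 22*y - 4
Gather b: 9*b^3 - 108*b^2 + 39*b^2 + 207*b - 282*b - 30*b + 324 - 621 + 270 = 9*b^3 - 69*b^2 - 105*b - 27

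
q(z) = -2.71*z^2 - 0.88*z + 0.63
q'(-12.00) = 64.16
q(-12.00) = -379.05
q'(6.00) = -33.40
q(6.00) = -102.21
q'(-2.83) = 14.46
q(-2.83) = -18.58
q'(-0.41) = 1.34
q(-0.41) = 0.54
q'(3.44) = -19.52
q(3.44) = -34.47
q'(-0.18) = 0.10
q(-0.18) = 0.70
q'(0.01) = -0.93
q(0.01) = 0.62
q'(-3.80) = 19.72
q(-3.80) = -35.16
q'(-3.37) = 17.39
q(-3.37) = -27.18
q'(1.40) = -8.47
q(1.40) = -5.91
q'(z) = -5.42*z - 0.88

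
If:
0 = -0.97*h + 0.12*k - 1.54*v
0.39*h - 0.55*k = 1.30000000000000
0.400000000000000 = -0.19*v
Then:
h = 3.34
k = 0.01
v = -2.11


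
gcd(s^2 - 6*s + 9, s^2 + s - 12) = s - 3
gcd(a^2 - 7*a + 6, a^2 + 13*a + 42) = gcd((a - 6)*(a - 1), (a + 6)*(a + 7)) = 1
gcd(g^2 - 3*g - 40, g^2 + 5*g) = g + 5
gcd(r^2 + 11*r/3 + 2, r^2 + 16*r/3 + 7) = r + 3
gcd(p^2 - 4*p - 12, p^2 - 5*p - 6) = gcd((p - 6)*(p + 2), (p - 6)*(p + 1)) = p - 6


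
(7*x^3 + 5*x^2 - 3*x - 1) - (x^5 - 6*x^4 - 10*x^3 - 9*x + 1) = -x^5 + 6*x^4 + 17*x^3 + 5*x^2 + 6*x - 2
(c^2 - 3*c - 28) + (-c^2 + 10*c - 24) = 7*c - 52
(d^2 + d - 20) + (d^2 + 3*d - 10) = 2*d^2 + 4*d - 30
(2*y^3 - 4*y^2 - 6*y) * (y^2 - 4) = 2*y^5 - 4*y^4 - 14*y^3 + 16*y^2 + 24*y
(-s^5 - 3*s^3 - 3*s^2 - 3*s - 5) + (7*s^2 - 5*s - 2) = -s^5 - 3*s^3 + 4*s^2 - 8*s - 7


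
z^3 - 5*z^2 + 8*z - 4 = (z - 2)^2*(z - 1)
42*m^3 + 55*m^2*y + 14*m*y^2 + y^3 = (m + y)*(6*m + y)*(7*m + y)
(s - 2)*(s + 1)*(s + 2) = s^3 + s^2 - 4*s - 4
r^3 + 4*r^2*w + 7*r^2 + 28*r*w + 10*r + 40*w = (r + 2)*(r + 5)*(r + 4*w)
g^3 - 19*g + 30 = (g - 3)*(g - 2)*(g + 5)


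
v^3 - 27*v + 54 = (v - 3)^2*(v + 6)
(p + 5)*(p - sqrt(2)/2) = p^2 - sqrt(2)*p/2 + 5*p - 5*sqrt(2)/2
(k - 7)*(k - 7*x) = k^2 - 7*k*x - 7*k + 49*x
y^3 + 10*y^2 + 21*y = y*(y + 3)*(y + 7)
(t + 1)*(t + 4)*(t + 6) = t^3 + 11*t^2 + 34*t + 24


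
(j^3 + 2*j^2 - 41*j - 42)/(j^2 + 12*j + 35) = (j^2 - 5*j - 6)/(j + 5)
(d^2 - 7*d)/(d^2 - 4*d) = (d - 7)/(d - 4)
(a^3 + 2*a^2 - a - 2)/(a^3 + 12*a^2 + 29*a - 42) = (a^2 + 3*a + 2)/(a^2 + 13*a + 42)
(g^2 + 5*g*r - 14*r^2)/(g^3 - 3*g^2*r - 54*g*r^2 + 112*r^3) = 1/(g - 8*r)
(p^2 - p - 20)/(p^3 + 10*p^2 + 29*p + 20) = (p - 5)/(p^2 + 6*p + 5)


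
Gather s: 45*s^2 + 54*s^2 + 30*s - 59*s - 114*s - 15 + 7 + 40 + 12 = 99*s^2 - 143*s + 44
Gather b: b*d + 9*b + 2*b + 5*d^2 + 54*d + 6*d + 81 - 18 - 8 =b*(d + 11) + 5*d^2 + 60*d + 55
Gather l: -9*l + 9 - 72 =-9*l - 63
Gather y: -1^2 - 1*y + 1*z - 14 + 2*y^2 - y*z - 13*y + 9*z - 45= 2*y^2 + y*(-z - 14) + 10*z - 60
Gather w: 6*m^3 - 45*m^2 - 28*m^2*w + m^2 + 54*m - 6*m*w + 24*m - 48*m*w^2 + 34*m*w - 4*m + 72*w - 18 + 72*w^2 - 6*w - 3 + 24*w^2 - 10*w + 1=6*m^3 - 44*m^2 + 74*m + w^2*(96 - 48*m) + w*(-28*m^2 + 28*m + 56) - 20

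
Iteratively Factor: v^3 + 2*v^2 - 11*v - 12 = (v + 4)*(v^2 - 2*v - 3) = (v + 1)*(v + 4)*(v - 3)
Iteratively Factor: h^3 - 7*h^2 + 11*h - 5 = (h - 1)*(h^2 - 6*h + 5) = (h - 1)^2*(h - 5)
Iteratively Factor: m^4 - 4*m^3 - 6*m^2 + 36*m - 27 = (m - 3)*(m^3 - m^2 - 9*m + 9) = (m - 3)^2*(m^2 + 2*m - 3) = (m - 3)^2*(m + 3)*(m - 1)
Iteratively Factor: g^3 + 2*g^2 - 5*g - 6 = (g + 1)*(g^2 + g - 6) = (g + 1)*(g + 3)*(g - 2)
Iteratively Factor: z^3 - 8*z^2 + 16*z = (z - 4)*(z^2 - 4*z) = (z - 4)^2*(z)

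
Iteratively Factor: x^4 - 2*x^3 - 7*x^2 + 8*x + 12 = (x - 2)*(x^3 - 7*x - 6) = (x - 3)*(x - 2)*(x^2 + 3*x + 2) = (x - 3)*(x - 2)*(x + 2)*(x + 1)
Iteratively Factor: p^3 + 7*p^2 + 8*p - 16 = (p + 4)*(p^2 + 3*p - 4) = (p + 4)^2*(p - 1)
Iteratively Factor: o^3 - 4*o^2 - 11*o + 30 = (o + 3)*(o^2 - 7*o + 10) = (o - 5)*(o + 3)*(o - 2)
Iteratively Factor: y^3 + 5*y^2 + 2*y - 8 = (y - 1)*(y^2 + 6*y + 8) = (y - 1)*(y + 4)*(y + 2)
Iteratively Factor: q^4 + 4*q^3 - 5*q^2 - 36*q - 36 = (q - 3)*(q^3 + 7*q^2 + 16*q + 12) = (q - 3)*(q + 3)*(q^2 + 4*q + 4) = (q - 3)*(q + 2)*(q + 3)*(q + 2)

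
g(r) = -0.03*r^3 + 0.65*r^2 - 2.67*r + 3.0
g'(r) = -0.09*r^2 + 1.3*r - 2.67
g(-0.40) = 4.17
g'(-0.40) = -3.20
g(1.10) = 0.81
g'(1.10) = -1.35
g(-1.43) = 8.24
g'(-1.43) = -4.71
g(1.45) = 0.40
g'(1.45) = -0.97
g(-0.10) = 3.27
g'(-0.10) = -2.80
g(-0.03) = 3.08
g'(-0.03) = -2.71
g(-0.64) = 4.98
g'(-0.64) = -3.54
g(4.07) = 0.88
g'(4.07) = 1.13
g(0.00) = 3.00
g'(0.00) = -2.67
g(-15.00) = 290.55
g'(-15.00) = -42.42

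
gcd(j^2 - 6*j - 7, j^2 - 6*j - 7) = j^2 - 6*j - 7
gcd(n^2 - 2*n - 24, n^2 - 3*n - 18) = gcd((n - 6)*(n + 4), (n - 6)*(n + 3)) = n - 6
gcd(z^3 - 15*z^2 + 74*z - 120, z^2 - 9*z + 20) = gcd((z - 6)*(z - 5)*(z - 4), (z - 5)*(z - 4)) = z^2 - 9*z + 20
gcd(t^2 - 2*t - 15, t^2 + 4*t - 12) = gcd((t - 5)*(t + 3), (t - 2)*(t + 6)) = 1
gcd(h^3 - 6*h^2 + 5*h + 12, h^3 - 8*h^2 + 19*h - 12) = h^2 - 7*h + 12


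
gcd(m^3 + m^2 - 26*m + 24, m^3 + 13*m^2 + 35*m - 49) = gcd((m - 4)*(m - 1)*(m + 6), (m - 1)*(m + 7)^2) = m - 1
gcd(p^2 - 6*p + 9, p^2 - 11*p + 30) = 1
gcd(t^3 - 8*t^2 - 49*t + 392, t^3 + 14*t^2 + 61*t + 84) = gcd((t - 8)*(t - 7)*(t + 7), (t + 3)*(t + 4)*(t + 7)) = t + 7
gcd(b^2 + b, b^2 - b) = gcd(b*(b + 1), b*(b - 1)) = b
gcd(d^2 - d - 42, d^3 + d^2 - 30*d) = d + 6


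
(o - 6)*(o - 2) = o^2 - 8*o + 12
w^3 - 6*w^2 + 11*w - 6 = (w - 3)*(w - 2)*(w - 1)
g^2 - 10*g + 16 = (g - 8)*(g - 2)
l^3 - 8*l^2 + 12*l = l*(l - 6)*(l - 2)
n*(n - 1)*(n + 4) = n^3 + 3*n^2 - 4*n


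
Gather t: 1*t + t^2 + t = t^2 + 2*t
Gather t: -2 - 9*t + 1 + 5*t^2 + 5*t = 5*t^2 - 4*t - 1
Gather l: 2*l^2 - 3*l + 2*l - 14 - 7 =2*l^2 - l - 21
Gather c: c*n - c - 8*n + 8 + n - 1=c*(n - 1) - 7*n + 7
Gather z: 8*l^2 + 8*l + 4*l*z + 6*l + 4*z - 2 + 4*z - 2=8*l^2 + 14*l + z*(4*l + 8) - 4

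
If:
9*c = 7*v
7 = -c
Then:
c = -7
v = -9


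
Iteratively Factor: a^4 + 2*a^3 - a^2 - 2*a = (a - 1)*(a^3 + 3*a^2 + 2*a) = a*(a - 1)*(a^2 + 3*a + 2) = a*(a - 1)*(a + 1)*(a + 2)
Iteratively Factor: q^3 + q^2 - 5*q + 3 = (q - 1)*(q^2 + 2*q - 3) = (q - 1)*(q + 3)*(q - 1)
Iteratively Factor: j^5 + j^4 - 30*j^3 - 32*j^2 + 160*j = (j - 2)*(j^4 + 3*j^3 - 24*j^2 - 80*j) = (j - 2)*(j + 4)*(j^3 - j^2 - 20*j) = j*(j - 2)*(j + 4)*(j^2 - j - 20) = j*(j - 2)*(j + 4)^2*(j - 5)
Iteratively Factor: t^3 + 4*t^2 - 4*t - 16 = (t + 4)*(t^2 - 4) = (t + 2)*(t + 4)*(t - 2)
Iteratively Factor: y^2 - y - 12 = (y - 4)*(y + 3)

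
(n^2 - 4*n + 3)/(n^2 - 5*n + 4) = (n - 3)/(n - 4)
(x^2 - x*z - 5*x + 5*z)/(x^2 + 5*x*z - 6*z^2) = (x - 5)/(x + 6*z)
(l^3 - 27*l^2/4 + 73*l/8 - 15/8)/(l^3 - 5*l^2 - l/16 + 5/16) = 2*(2*l - 3)/(4*l + 1)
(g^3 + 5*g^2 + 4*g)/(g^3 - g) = (g + 4)/(g - 1)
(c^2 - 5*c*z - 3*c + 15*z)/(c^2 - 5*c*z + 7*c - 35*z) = (c - 3)/(c + 7)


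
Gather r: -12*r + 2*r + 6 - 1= 5 - 10*r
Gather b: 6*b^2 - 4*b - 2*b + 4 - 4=6*b^2 - 6*b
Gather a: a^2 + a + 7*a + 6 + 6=a^2 + 8*a + 12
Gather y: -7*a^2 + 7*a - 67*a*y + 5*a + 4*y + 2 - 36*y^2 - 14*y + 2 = -7*a^2 + 12*a - 36*y^2 + y*(-67*a - 10) + 4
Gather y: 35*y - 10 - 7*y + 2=28*y - 8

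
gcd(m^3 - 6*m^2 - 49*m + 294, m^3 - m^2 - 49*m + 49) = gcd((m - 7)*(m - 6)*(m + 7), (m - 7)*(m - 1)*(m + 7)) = m^2 - 49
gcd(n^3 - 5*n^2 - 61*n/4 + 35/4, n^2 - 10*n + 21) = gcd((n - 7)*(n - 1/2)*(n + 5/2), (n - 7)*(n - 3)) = n - 7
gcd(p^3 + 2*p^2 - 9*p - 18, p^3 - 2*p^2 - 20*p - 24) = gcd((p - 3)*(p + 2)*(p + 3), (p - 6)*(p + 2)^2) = p + 2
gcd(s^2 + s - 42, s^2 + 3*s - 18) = 1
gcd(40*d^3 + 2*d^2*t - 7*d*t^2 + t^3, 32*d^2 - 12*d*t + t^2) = -4*d + t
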